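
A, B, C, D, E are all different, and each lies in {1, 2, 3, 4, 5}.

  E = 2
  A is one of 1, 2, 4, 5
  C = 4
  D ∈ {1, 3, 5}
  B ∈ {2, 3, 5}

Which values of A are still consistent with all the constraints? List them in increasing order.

C's domain is down to {4}, so C = 4. So A can't be 4.
E must be 2 (only option left). Eliminate 2 elsewhere: A, B.
No further eliminations apply; A can still be any of 1, 5.

1, 5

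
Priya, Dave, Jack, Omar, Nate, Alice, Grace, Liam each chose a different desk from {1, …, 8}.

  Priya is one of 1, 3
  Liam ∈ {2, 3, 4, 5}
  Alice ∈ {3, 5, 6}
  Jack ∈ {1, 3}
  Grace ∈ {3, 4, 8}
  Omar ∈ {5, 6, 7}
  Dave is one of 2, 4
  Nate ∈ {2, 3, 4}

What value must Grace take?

8

The 8 variables together cover exactly {1, 2, 3, 4, 5, 6, 7, 8} — 8 values for 8 variables — and 7 appears only in Omar's list, so Omar = 7.
The 7 still-open variables together cover exactly {1, 2, 3, 4, 5, 6, 8} — 7 values for 7 variables — and 6 appears only in Alice's list, so Alice = 6.
The 6 still-open variables draw from only 6 values {1, 2, 3, 4, 5, 8}, so each is used; only Liam can be 5, hence Liam = 5.
The 5 still-open variables draw from only 5 values {1, 2, 3, 4, 8}, so each is used; only Grace can be 8, hence Grace = 8.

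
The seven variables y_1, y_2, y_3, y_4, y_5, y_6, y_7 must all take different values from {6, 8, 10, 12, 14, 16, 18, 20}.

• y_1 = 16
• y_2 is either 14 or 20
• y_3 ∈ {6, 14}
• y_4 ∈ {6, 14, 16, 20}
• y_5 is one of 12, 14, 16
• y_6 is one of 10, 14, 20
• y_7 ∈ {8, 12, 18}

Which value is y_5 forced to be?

12

y_1 has just one choice, so y_1 = 16. Remove 16 from y_4, y_5.
y_2, y_3, y_4 between them cover only {6, 14, 20} — a naked triple. Remove those values from y_5, y_6.
So y_5 = 12.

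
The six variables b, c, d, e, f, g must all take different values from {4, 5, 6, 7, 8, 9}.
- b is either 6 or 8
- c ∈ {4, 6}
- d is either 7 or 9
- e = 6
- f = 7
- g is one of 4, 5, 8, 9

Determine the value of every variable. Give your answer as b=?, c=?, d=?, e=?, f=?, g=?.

b=8, c=4, d=9, e=6, f=7, g=5

e has just one choice, so e = 6. So b, c can't be 6.
f must be 7 (only option left). So d can't be 7.
b must be 8 (only option left). Remove 8 from g.
c must be 4 (only option left). Eliminate 4 elsewhere: g.
d must be 9 (only option left). Eliminate 9 elsewhere: g.
g must be 5 (only option left).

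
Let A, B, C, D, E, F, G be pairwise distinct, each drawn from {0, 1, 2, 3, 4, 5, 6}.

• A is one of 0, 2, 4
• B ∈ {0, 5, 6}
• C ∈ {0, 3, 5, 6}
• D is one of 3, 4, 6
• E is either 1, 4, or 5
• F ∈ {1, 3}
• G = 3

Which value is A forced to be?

2

G has just one choice, so G = 3. So C, D, F can't be 3.
That leaves F = 1. So E can't be 1.
Among the 5 still-open variables, 2 fits only A (and all 5 values in {0, 2, 4, 5, 6} must be used), so A = 2.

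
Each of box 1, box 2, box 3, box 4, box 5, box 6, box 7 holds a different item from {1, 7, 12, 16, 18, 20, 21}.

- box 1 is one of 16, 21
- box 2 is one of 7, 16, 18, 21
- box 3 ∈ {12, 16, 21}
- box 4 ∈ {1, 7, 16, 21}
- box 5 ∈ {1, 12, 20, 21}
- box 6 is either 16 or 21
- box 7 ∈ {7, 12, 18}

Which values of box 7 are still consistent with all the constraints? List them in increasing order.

7, 18

The 7 variables together cover exactly {1, 7, 12, 16, 18, 20, 21} — 7 values for 7 variables — and 20 appears only in box 5's list, so box 5 = 20.
Among the 6 still-open variables, 1 fits only box 4 (and all 6 values in {1, 7, 12, 16, 18, 21} must be used), so box 4 = 1.
box 1 and box 6 share exactly the 2 values {16, 21}; by pigeonhole those values go to them, so strike 16, 21 from box 2, box 3.
box 3 has just one choice, so box 3 = 12. So box 7 can't be 12.
No further eliminations apply; box 7 can still be any of 7, 18.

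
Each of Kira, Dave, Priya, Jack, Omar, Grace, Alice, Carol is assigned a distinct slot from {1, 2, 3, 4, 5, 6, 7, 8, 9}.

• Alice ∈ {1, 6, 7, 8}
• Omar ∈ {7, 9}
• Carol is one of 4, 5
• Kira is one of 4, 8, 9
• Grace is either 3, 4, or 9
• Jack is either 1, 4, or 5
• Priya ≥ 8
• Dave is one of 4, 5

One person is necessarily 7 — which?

Omar

The 8 variables draw from only 8 values {1, 3, 4, 5, 6, 7, 8, 9}, so each is used; only Grace can be 3, hence Grace = 3.
The 7 still-open variables together cover exactly {1, 4, 5, 6, 7, 8, 9} — 7 values for 7 variables — and 6 appears only in Alice's list, so Alice = 6.
The 6 still-open variables draw from only 6 values {1, 4, 5, 7, 8, 9}, so each is used; only Jack can be 1, hence Jack = 1.
The 5 still-open variables together cover exactly {4, 5, 7, 8, 9} — 5 values for 5 variables — and 7 appears only in Omar's list, so Omar = 7.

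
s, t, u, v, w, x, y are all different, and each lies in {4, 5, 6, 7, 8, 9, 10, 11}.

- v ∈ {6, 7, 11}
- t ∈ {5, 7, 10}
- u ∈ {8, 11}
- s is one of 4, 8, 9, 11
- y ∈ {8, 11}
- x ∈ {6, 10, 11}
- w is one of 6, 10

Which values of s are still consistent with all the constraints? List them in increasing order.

4, 9

u and y share exactly the 2 values {8, 11}; by pigeonhole those values go to them, so strike 8, 11 from s, v, x.
w and x between them cover only {6, 10} — a naked pair. Remove those values from t, v.
v must be 7 (only option left). Strike 7 from t.
t has just one choice, so t = 5.
No further eliminations apply; s can still be any of 4, 9.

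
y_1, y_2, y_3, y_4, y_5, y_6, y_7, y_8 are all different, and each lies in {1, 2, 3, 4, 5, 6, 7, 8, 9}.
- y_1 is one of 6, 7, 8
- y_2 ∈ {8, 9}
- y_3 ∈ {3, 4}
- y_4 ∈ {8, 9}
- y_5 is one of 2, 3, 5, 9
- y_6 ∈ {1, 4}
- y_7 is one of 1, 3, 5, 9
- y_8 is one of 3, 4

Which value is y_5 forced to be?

2

The 2 variables y_2 and y_4 are confined to {8, 9}, which locks those values in; drop them from y_1, y_5, y_7.
y_3 and y_8 share exactly the 2 values {3, 4}; by pigeonhole those values go to them, so strike 3, 4 from y_5, y_6, y_7.
y_6 has just one choice, so y_6 = 1. So y_7 can't be 1.
y_7's domain is down to {5}, so y_7 = 5. Remove 5 from y_5.
So y_5 = 2.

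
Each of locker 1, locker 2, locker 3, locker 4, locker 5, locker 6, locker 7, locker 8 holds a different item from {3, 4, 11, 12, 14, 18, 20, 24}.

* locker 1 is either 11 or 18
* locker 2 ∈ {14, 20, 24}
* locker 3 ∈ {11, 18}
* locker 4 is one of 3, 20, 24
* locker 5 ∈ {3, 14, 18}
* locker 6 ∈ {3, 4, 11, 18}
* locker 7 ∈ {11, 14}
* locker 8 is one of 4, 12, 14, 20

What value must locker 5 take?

3

The 8 variables together cover exactly {3, 4, 11, 12, 14, 18, 20, 24} — 8 values for 8 variables — and 12 appears only in locker 8's list, so locker 8 = 12.
Among the 7 still-open variables, 4 fits only locker 6 (and all 7 values in {3, 4, 11, 14, 18, 20, 24} must be used), so locker 6 = 4.
locker 1 and locker 3 between them cover only {11, 18} — a naked pair. Remove those values from locker 5, locker 7.
locker 7's domain is down to {14}, so locker 7 = 14. Eliminate 14 elsewhere: locker 2, locker 5.
So locker 5 = 3.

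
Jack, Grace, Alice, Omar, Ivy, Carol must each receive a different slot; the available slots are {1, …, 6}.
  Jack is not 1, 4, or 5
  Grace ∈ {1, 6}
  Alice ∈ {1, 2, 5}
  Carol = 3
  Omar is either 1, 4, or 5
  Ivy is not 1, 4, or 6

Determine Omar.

Carol has just one choice, so Carol = 3. Strike 3 from Jack, Ivy.
The 5 still-open variables draw from only 5 values {1, 2, 4, 5, 6}, so each is used; only Omar can be 4, hence Omar = 4.

4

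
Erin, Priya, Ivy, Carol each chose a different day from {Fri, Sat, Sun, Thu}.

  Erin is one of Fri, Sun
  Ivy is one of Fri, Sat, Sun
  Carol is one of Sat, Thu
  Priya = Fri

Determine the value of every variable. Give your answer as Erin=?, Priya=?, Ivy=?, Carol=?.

Erin=Sun, Priya=Fri, Ivy=Sat, Carol=Thu

Priya has just one choice, so Priya = Fri. Remove Fri from Erin, Ivy.
Erin must be Sun (only option left). Remove Sun from Ivy.
Ivy has just one choice, so Ivy = Sat. Strike Sat from Carol.
Carol must be Thu (only option left).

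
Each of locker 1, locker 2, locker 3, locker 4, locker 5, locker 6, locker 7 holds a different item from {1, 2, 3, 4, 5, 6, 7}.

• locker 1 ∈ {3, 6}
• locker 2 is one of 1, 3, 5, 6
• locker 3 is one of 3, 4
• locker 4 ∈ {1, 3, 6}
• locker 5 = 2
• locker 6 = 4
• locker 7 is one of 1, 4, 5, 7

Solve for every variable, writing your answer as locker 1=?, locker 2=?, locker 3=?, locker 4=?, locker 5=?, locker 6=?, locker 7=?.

locker 1=6, locker 2=5, locker 3=3, locker 4=1, locker 5=2, locker 6=4, locker 7=7

locker 5's domain is down to {2}, so locker 5 = 2.
That leaves locker 6 = 4. Eliminate 4 elsewhere: locker 3, locker 7.
locker 3's domain is down to {3}, so locker 3 = 3. Eliminate 3 elsewhere: locker 1, locker 2, locker 4.
locker 1 must be 6 (only option left). So locker 2, locker 4 can't be 6.
locker 4's domain is down to {1}, so locker 4 = 1. Eliminate 1 elsewhere: locker 2, locker 7.
locker 2 must be 5 (only option left). Strike 5 from locker 7.
locker 7 must be 7 (only option left).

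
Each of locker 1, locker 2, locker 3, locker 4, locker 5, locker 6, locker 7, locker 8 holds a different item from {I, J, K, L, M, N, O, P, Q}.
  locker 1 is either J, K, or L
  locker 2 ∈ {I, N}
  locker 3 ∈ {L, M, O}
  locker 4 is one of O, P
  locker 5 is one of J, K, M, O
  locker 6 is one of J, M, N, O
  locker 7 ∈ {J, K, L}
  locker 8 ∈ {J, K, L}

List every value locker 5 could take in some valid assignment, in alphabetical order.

The 8 variables draw from only 8 values {I, J, K, L, M, N, O, P}, so each is used; only locker 2 can be I, hence locker 2 = I.
The 7 still-open variables draw from only 7 values {J, K, L, M, N, O, P}, so each is used; only locker 6 can be N, hence locker 6 = N.
The 6 still-open variables draw from only 6 values {J, K, L, M, O, P}, so each is used; only locker 4 can be P, hence locker 4 = P.
The 3 variables locker 1, locker 7, locker 8 are confined to {J, K, L}, which locks those values in; drop them from locker 3, locker 5.
No further eliminations apply; locker 5 can still be any of M, O.

M, O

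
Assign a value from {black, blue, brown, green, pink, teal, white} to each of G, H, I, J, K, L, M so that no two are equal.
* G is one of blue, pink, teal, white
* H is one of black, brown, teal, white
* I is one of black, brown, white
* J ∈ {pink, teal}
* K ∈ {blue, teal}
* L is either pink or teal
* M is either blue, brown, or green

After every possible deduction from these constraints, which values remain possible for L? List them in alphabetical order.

The 7 variables together cover exactly {black, blue, brown, green, pink, teal, white} — 7 values for 7 variables — and green appears only in M's list, so M = green.
J and L between them cover only {pink, teal} — a naked pair. Remove those values from G, H, K.
K must be blue (only option left). Strike blue from G.
G's domain is down to {white}, so G = white. Remove white from H, I.
No further eliminations apply; L can still be any of pink, teal.

pink, teal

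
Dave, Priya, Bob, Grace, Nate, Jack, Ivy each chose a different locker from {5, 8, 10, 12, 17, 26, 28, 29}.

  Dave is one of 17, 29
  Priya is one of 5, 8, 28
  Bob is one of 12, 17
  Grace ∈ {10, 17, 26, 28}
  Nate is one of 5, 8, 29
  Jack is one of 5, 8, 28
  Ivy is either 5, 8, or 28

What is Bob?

12

Priya, Jack, Ivy share exactly the 3 values {5, 8, 28}; by pigeonhole those values go to them, so strike 5, 8, 28 from Grace, Nate.
Nate's domain is down to {29}, so Nate = 29. Remove 29 from Dave.
Dave's domain is down to {17}, so Dave = 17. Eliminate 17 elsewhere: Bob, Grace.
So Bob = 12.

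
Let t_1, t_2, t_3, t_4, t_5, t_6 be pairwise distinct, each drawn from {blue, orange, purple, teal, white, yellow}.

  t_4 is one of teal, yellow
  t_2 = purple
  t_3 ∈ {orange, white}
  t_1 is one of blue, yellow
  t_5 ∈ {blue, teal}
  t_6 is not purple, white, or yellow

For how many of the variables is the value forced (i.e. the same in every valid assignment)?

t_2's domain is down to {purple}, so t_2 = purple.
The 5 still-open variables draw from only 5 values {blue, orange, teal, white, yellow}, so each is used; only t_3 can be white, hence t_3 = white.
The 4 still-open variables together cover exactly {blue, orange, teal, yellow} — 4 values for 4 variables — and orange appears only in t_6's list, so t_6 = orange.
Determined: t_2=purple, t_3=white, t_6=orange. The other variables each still have more than one consistent value. That makes 3.

3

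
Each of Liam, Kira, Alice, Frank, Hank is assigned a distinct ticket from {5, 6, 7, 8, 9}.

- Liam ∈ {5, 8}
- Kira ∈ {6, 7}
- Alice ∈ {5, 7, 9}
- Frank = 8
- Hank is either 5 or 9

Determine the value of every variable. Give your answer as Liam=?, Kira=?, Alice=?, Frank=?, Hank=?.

Frank has just one choice, so Frank = 8. Strike 8 from Liam.
Liam's domain is down to {5}, so Liam = 5. Strike 5 from Alice, Hank.
Hank's domain is down to {9}, so Hank = 9. Strike 9 from Alice.
That leaves Alice = 7. Eliminate 7 elsewhere: Kira.
Kira must be 6 (only option left).

Liam=5, Kira=6, Alice=7, Frank=8, Hank=9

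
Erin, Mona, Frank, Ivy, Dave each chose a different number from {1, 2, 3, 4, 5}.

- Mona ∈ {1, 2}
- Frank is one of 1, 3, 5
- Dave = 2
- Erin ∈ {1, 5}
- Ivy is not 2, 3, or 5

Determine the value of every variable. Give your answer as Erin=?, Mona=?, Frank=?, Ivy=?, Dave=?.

Erin=5, Mona=1, Frank=3, Ivy=4, Dave=2

Dave must be 2 (only option left). So Mona can't be 2.
Mona's domain is down to {1}, so Mona = 1. Eliminate 1 elsewhere: Erin, Frank, Ivy.
Ivy must be 4 (only option left).
That leaves Erin = 5. So Frank can't be 5.
That leaves Frank = 3.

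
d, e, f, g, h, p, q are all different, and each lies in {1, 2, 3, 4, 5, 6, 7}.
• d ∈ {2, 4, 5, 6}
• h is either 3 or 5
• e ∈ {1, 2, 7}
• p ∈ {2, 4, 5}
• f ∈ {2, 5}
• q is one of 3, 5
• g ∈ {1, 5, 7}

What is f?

The 7 variables together cover exactly {1, 2, 3, 4, 5, 6, 7} — 7 values for 7 variables — and 6 appears only in d's list, so d = 6.
Among the 6 still-open variables, 4 fits only p (and all 6 values in {1, 2, 3, 4, 5, 7} must be used), so p = 4.
The 2 variables h and q are confined to {3, 5}, which locks those values in; drop them from f, g.
So f = 2.

2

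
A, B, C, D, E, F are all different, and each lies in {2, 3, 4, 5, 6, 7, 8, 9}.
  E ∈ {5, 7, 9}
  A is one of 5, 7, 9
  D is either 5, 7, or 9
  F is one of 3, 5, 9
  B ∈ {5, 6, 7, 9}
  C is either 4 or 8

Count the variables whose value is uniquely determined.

2

A, D, E share exactly the 3 values {5, 7, 9}; by pigeonhole those values go to them, so strike 5, 7, 9 from B, F.
That leaves B = 6.
F has just one choice, so F = 3.
Determined: B=6, F=3. The other variables each still have more than one consistent value. That makes 2.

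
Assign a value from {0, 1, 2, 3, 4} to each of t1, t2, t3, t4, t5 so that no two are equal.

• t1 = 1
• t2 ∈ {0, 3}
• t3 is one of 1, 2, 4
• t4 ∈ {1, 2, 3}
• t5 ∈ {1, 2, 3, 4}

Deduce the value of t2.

0

t1 has just one choice, so t1 = 1. Remove 1 from t3, t4, t5.
The 4 still-open variables draw from only 4 values {0, 2, 3, 4}, so each is used; only t2 can be 0, hence t2 = 0.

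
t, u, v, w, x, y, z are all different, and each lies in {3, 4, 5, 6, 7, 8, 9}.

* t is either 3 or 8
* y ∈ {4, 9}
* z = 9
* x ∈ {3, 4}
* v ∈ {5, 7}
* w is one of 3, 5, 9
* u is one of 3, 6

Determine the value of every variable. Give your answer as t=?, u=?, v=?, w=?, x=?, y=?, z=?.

z's domain is down to {9}, so z = 9. Eliminate 9 elsewhere: w, y.
That leaves y = 4. Remove 4 from x.
x must be 3 (only option left). Strike 3 from t, u, w.
t must be 8 (only option left).
u must be 6 (only option left).
w must be 5 (only option left). Eliminate 5 elsewhere: v.
v's domain is down to {7}, so v = 7.

t=8, u=6, v=7, w=5, x=3, y=4, z=9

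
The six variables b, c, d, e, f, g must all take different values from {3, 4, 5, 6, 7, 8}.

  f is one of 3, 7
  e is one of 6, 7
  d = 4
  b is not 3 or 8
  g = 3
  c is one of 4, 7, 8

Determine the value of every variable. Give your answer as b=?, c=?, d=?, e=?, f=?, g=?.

d's domain is down to {4}, so d = 4. Eliminate 4 elsewhere: b, c.
g has just one choice, so g = 3. Remove 3 from f.
f's domain is down to {7}, so f = 7. So b, c, e can't be 7.
That leaves c = 8.
e has just one choice, so e = 6. So b can't be 6.
That leaves b = 5.

b=5, c=8, d=4, e=6, f=7, g=3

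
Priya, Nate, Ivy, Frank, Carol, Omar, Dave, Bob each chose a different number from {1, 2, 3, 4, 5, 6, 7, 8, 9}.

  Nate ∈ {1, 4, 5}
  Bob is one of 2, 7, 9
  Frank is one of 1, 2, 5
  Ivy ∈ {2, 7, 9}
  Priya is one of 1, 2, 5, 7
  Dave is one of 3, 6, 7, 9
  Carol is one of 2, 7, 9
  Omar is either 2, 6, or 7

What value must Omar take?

6

Among the 8 variables, 3 fits only Dave (and all 8 values in {1, 2, 3, 4, 5, 6, 7, 9} must be used), so Dave = 3.
The 7 still-open variables together cover exactly {1, 2, 4, 5, 6, 7, 9} — 7 values for 7 variables — and 4 appears only in Nate's list, so Nate = 4.
The 6 still-open variables together cover exactly {1, 2, 5, 6, 7, 9} — 6 values for 6 variables — and 6 appears only in Omar's list, so Omar = 6.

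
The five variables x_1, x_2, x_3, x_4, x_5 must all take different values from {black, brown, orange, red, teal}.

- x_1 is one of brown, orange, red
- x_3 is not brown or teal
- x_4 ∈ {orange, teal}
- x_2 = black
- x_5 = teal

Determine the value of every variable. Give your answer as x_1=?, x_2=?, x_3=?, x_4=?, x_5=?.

x_1=brown, x_2=black, x_3=red, x_4=orange, x_5=teal

x_2 must be black (only option left). Strike black from x_3.
x_5's domain is down to {teal}, so x_5 = teal. Remove teal from x_4.
x_4 has just one choice, so x_4 = orange. Eliminate orange elsewhere: x_1, x_3.
x_3 has just one choice, so x_3 = red. So x_1 can't be red.
x_1's domain is down to {brown}, so x_1 = brown.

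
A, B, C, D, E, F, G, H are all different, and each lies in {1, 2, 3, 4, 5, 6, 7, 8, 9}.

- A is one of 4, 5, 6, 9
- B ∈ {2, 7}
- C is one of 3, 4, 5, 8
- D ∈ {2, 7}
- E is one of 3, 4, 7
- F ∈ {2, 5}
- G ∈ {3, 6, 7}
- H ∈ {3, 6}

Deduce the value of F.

5

The 8 variables together cover exactly {2, 3, 4, 5, 6, 7, 8, 9} — 8 values for 8 variables — and 8 appears only in C's list, so C = 8.
The 7 still-open variables draw from only 7 values {2, 3, 4, 5, 6, 7, 9}, so each is used; only A can be 9, hence A = 9.
The 6 still-open variables draw from only 6 values {2, 3, 4, 5, 6, 7}, so each is used; only E can be 4, hence E = 4.
Among the 5 still-open variables, 5 fits only F (and all 5 values in {2, 3, 5, 6, 7} must be used), so F = 5.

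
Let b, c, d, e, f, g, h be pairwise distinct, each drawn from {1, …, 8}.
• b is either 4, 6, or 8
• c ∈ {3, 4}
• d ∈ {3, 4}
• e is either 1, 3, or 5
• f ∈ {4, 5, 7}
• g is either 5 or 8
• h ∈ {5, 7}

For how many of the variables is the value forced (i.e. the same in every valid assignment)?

3

The 7 variables together cover exactly {1, 3, 4, 5, 6, 7, 8} — 7 values for 7 variables — and 1 appears only in e's list, so e = 1.
Among the 6 still-open variables, 6 fits only b (and all 6 values in {3, 4, 5, 6, 7, 8} must be used), so b = 6.
Among the 5 still-open variables, 8 fits only g (and all 5 values in {3, 4, 5, 7, 8} must be used), so g = 8.
c and d share exactly the 2 values {3, 4}; by pigeonhole those values go to them, so strike 3, 4 from f.
Determined: b=6, e=1, g=8. The other variables each still have more than one consistent value. That makes 3.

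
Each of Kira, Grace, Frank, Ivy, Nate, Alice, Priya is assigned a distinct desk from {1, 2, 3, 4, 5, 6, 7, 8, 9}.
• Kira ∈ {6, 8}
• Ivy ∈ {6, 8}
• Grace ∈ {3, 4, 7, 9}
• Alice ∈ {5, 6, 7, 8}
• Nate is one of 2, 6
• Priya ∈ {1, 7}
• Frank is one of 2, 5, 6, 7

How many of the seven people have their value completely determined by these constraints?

The 2 variables Kira and Ivy are confined to {6, 8}, which locks those values in; drop them from Frank, Nate, Alice.
That leaves Nate = 2. Eliminate 2 elsewhere: Frank.
The 2 variables Frank and Alice are confined to {5, 7}, which locks those values in; drop them from Grace, Priya.
That leaves Priya = 1.
Determined: Nate=2, Priya=1. The other people each still have more than one consistent value. That makes 2.

2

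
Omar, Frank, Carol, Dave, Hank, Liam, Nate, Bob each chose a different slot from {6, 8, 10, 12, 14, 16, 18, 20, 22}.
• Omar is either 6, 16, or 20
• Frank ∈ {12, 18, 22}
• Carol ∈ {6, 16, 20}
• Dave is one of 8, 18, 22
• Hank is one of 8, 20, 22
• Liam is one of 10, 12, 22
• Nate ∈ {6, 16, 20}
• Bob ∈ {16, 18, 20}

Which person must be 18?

Bob

The 8 variables together cover exactly {6, 8, 10, 12, 16, 18, 20, 22} — 8 values for 8 variables — and 10 appears only in Liam's list, so Liam = 10.
The 7 still-open variables together cover exactly {6, 8, 12, 16, 18, 20, 22} — 7 values for 7 variables — and 12 appears only in Frank's list, so Frank = 12.
Omar, Carol, Nate share exactly the 3 values {6, 16, 20}; by pigeonhole those values go to them, so strike 6, 16, 20 from Hank, Bob.
So 18 goes to Bob.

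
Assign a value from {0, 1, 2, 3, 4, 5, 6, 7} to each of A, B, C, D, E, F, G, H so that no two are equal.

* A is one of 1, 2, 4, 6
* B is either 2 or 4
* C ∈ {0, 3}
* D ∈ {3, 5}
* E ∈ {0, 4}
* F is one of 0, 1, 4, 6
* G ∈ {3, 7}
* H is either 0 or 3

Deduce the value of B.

The 8 variables together cover exactly {0, 1, 2, 3, 4, 5, 6, 7} — 8 values for 8 variables — and 5 appears only in D's list, so D = 5.
The 7 still-open variables draw from only 7 values {0, 1, 2, 3, 4, 6, 7}, so each is used; only G can be 7, hence G = 7.
C and H share exactly the 2 values {0, 3}; by pigeonhole those values go to them, so strike 0, 3 from E, F.
E's domain is down to {4}, so E = 4. So A, B, F can't be 4.
So B = 2.

2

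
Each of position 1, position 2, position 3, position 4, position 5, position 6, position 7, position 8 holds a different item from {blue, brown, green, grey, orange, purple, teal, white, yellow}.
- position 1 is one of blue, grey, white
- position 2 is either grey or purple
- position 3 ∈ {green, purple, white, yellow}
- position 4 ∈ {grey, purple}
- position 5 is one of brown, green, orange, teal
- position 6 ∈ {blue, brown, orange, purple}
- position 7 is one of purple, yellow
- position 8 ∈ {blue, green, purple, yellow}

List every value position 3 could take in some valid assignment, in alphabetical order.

green, white

position 2 and position 4 between them cover only {grey, purple} — a naked pair. Remove those values from position 1, position 3, position 6, position 7, position 8.
position 7 must be yellow (only option left). Remove yellow from position 3, position 8.
position 1, position 3, position 8 share exactly the 3 values {blue, green, white}; by pigeonhole those values go to them, so strike blue, green, white from position 5, position 6.
No further eliminations apply; position 3 can still be any of green, white.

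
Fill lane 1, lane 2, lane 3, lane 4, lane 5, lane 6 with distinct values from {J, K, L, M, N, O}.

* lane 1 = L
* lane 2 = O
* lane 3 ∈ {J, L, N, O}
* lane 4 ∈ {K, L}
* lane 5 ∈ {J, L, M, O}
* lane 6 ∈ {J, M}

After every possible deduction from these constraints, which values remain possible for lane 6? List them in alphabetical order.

J, M

lane 1 must be L (only option left). Strike L from lane 3, lane 4, lane 5.
lane 2 must be O (only option left). Remove O from lane 3, lane 5.
lane 4's domain is down to {K}, so lane 4 = K.
Among the 3 still-open variables, N fits only lane 3 (and all 3 values in {J, M, N} must be used), so lane 3 = N.
No further eliminations apply; lane 6 can still be any of J, M.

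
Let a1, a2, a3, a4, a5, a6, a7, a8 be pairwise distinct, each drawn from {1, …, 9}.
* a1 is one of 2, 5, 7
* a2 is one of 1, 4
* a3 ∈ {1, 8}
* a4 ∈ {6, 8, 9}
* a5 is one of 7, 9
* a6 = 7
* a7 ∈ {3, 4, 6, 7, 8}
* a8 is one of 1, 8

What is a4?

a6 must be 7 (only option left). Remove 7 from a1, a5, a7.
a5's domain is down to {9}, so a5 = 9. Remove 9 from a4.
a3 and a8 share exactly the 2 values {1, 8}; by pigeonhole those values go to them, so strike 1, 8 from a2, a4, a7.
So a4 = 6.

6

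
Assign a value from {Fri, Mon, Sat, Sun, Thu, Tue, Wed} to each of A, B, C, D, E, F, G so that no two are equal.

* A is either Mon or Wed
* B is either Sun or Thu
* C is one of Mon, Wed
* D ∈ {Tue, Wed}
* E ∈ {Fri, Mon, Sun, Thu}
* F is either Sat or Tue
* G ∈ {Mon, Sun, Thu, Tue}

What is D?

Among the 7 variables, Fri fits only E (and all 7 values in {Fri, Mon, Sat, Sun, Thu, Tue, Wed} must be used), so E = Fri.
The 6 still-open variables together cover exactly {Mon, Sat, Sun, Thu, Tue, Wed} — 6 values for 6 variables — and Sat appears only in F's list, so F = Sat.
A and C share exactly the 2 values {Mon, Wed}; by pigeonhole those values go to them, so strike Mon, Wed from D, G.
So D = Tue.

Tue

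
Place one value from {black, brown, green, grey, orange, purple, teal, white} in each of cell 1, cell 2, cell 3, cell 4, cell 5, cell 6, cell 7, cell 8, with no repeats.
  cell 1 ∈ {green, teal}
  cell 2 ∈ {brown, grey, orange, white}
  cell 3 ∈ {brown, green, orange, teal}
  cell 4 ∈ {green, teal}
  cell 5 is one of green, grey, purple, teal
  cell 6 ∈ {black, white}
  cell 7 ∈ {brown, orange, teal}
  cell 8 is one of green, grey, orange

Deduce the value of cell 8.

grey

The 8 variables draw from only 8 values {black, brown, green, grey, orange, purple, teal, white}, so each is used; only cell 6 can be black, hence cell 6 = black.
Among the 7 still-open variables, purple fits only cell 5 (and all 7 values in {brown, green, grey, orange, purple, teal, white} must be used), so cell 5 = purple.
The 6 still-open variables draw from only 6 values {brown, green, grey, orange, teal, white}, so each is used; only cell 2 can be white, hence cell 2 = white.
Among the 5 still-open variables, grey fits only cell 8 (and all 5 values in {brown, green, grey, orange, teal} must be used), so cell 8 = grey.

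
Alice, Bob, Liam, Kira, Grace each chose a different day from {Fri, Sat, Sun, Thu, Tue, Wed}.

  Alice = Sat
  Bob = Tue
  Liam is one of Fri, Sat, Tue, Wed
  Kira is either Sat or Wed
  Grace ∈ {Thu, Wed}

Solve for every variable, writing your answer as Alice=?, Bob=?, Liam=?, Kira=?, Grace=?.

Alice must be Sat (only option left). So Liam, Kira can't be Sat.
That leaves Bob = Tue. So Liam can't be Tue.
Kira's domain is down to {Wed}, so Kira = Wed. So Liam, Grace can't be Wed.
Grace must be Thu (only option left).
Liam has just one choice, so Liam = Fri.

Alice=Sat, Bob=Tue, Liam=Fri, Kira=Wed, Grace=Thu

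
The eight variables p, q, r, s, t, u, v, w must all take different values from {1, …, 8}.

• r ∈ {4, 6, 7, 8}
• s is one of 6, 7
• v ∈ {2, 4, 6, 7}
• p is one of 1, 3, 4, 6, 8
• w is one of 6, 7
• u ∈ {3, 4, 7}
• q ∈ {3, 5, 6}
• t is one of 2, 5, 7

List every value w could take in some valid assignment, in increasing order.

The 8 variables draw from only 8 values {1, 2, 3, 4, 5, 6, 7, 8}, so each is used; only p can be 1, hence p = 1.
The 7 still-open variables draw from only 7 values {2, 3, 4, 5, 6, 7, 8}, so each is used; only r can be 8, hence r = 8.
The 2 variables s and w are confined to {6, 7}, which locks those values in; drop them from q, t, u, v.
No further eliminations apply; w can still be any of 6, 7.

6, 7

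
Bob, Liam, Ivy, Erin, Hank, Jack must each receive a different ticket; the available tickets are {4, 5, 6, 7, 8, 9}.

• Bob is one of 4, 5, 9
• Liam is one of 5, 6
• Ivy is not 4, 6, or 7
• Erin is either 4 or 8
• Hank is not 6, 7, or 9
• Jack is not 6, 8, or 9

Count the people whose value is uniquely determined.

The 6 variables draw from only 6 values {4, 5, 6, 7, 8, 9}, so each is used; only Liam can be 6, hence Liam = 6.
The 5 still-open variables together cover exactly {4, 5, 7, 8, 9} — 5 values for 5 variables — and 7 appears only in Jack's list, so Jack = 7.
Determined: Liam=6, Jack=7. The other people each still have more than one consistent value. That makes 2.

2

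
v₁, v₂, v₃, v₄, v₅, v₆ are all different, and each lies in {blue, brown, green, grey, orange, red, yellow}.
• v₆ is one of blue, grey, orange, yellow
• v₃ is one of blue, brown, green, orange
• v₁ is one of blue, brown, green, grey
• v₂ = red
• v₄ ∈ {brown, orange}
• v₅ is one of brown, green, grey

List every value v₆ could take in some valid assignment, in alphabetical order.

blue, grey, orange, yellow

v₂ must be red (only option left).
No further eliminations apply; v₆ can still be any of blue, grey, orange, yellow.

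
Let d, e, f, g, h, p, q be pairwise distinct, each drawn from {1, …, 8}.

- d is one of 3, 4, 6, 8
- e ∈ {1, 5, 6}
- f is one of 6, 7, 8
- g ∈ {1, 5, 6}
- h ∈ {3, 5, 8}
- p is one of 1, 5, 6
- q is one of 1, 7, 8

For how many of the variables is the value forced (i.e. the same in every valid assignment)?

The 7 variables together cover exactly {1, 3, 4, 5, 6, 7, 8} — 7 values for 7 variables — and 4 appears only in d's list, so d = 4.
The 6 still-open variables draw from only 6 values {1, 3, 5, 6, 7, 8}, so each is used; only h can be 3, hence h = 3.
e, g, p share exactly the 3 values {1, 5, 6}; by pigeonhole those values go to them, so strike 1, 5, 6 from f, q.
Determined: d=4, h=3. The other variables each still have more than one consistent value. That makes 2.

2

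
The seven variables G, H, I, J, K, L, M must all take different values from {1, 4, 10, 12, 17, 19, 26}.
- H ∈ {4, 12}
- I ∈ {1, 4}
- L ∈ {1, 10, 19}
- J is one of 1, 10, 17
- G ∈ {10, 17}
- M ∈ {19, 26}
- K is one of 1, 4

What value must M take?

Among the 7 variables, 12 fits only H (and all 7 values in {1, 4, 10, 12, 17, 19, 26} must be used), so H = 12.
Among the 6 still-open variables, 26 fits only M (and all 6 values in {1, 4, 10, 17, 19, 26} must be used), so M = 26.

26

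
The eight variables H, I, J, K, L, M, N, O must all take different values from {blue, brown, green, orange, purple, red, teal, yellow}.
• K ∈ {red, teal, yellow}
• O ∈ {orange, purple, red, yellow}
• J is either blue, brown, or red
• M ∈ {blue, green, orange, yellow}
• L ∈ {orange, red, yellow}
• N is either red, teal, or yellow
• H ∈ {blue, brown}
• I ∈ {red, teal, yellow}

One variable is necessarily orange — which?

L

The 8 variables together cover exactly {blue, brown, green, orange, purple, red, teal, yellow} — 8 values for 8 variables — and green appears only in M's list, so M = green.
The 7 still-open variables draw from only 7 values {blue, brown, orange, purple, red, teal, yellow}, so each is used; only O can be purple, hence O = purple.
The 6 still-open variables together cover exactly {blue, brown, orange, red, teal, yellow} — 6 values for 6 variables — and orange appears only in L's list, so L = orange.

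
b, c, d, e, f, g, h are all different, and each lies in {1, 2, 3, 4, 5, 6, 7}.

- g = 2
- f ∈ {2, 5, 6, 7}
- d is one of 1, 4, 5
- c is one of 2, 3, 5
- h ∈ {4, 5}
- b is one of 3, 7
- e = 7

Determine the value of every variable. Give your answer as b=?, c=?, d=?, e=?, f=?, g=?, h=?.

b=3, c=5, d=1, e=7, f=6, g=2, h=4

e must be 7 (only option left). Strike 7 from b, f.
g has just one choice, so g = 2. Eliminate 2 elsewhere: c, f.
b must be 3 (only option left). Eliminate 3 elsewhere: c.
c must be 5 (only option left). Remove 5 from d, f, h.
That leaves f = 6.
h's domain is down to {4}, so h = 4. Eliminate 4 elsewhere: d.
d has just one choice, so d = 1.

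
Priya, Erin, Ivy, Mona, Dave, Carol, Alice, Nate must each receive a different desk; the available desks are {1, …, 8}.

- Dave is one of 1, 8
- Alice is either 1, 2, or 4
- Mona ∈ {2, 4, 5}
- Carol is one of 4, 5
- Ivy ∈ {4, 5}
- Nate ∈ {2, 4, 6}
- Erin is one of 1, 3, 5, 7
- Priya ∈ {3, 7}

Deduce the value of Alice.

1

The 8 variables together cover exactly {1, 2, 3, 4, 5, 6, 7, 8} — 8 values for 8 variables — and 6 appears only in Nate's list, so Nate = 6.
The 7 still-open variables together cover exactly {1, 2, 3, 4, 5, 7, 8} — 7 values for 7 variables — and 8 appears only in Dave's list, so Dave = 8.
Ivy and Carol between them cover only {4, 5} — a naked pair. Remove those values from Erin, Mona, Alice.
Mona has just one choice, so Mona = 2. Eliminate 2 elsewhere: Alice.
So Alice = 1.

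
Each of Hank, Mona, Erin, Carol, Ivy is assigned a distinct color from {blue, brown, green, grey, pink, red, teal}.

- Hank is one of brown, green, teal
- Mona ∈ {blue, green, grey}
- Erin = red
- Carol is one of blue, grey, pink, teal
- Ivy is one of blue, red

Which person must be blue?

Erin's domain is down to {red}, so Erin = red. Remove red from Ivy.
So blue goes to Ivy.

Ivy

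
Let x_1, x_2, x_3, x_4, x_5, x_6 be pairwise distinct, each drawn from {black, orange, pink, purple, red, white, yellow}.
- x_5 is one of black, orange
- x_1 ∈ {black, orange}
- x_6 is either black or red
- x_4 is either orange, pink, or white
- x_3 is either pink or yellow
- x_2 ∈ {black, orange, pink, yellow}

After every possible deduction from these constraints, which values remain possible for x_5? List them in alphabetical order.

The 6 variables together cover exactly {black, orange, pink, red, white, yellow} — 6 values for 6 variables — and red appears only in x_6's list, so x_6 = red.
The 5 still-open variables draw from only 5 values {black, orange, pink, white, yellow}, so each is used; only x_4 can be white, hence x_4 = white.
The 2 variables x_1 and x_5 are confined to {black, orange}, which locks those values in; drop them from x_2.
No further eliminations apply; x_5 can still be any of black, orange.

black, orange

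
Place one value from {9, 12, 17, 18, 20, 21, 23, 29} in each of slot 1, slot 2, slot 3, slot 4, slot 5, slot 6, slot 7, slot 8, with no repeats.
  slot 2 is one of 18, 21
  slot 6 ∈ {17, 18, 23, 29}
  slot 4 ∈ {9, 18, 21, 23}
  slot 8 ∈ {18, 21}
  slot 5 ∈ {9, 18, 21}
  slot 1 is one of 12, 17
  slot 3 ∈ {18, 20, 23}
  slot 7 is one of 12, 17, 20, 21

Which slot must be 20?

slot 3

Among the 8 variables, 29 fits only slot 6 (and all 8 values in {9, 12, 17, 18, 20, 21, 23, 29} must be used), so slot 6 = 29.
The 2 variables slot 2 and slot 8 are confined to {18, 21}, which locks those values in; drop them from slot 3, slot 4, slot 5, slot 7.
That leaves slot 5 = 9. Strike 9 from slot 4.
slot 4's domain is down to {23}, so slot 4 = 23. Remove 23 from slot 3.
So 20 goes to slot 3.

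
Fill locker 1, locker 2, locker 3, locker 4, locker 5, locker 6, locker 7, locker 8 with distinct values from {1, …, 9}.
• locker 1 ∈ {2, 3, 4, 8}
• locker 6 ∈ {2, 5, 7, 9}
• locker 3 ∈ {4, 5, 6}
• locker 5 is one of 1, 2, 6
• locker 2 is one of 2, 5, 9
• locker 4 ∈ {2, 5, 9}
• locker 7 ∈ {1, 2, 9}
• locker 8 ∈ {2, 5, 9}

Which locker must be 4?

locker 2, locker 4, locker 8 share exactly the 3 values {2, 5, 9}; by pigeonhole those values go to them, so strike 2, 5, 9 from locker 1, locker 3, locker 5, locker 6, locker 7.
locker 6 has just one choice, so locker 6 = 7.
locker 7 has just one choice, so locker 7 = 1. Eliminate 1 elsewhere: locker 5.
That leaves locker 5 = 6. Eliminate 6 elsewhere: locker 3.
So 4 goes to locker 3.

locker 3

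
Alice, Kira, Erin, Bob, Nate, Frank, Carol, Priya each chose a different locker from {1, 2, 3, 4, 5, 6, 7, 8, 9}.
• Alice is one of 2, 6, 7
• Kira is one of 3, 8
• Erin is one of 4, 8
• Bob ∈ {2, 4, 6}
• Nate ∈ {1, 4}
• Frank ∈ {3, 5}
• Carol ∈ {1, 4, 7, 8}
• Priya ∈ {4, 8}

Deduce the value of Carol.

7

The 8 variables together cover exactly {1, 2, 3, 4, 5, 6, 7, 8} — 8 values for 8 variables — and 5 appears only in Frank's list, so Frank = 5.
Among the 7 still-open variables, 3 fits only Kira (and all 7 values in {1, 2, 3, 4, 6, 7, 8} must be used), so Kira = 3.
Erin and Priya share exactly the 2 values {4, 8}; by pigeonhole those values go to them, so strike 4, 8 from Bob, Nate, Carol.
Nate has just one choice, so Nate = 1. Strike 1 from Carol.
So Carol = 7.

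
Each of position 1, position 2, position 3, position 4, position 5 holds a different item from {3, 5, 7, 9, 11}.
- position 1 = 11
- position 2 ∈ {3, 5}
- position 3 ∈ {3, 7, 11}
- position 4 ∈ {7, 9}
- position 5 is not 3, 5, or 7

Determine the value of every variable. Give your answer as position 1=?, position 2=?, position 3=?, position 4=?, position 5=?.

position 1 has just one choice, so position 1 = 11. So position 3, position 5 can't be 11.
position 5 must be 9 (only option left). Strike 9 from position 4.
position 4's domain is down to {7}, so position 4 = 7. Remove 7 from position 3.
position 3 must be 3 (only option left). Strike 3 from position 2.
position 2's domain is down to {5}, so position 2 = 5.

position 1=11, position 2=5, position 3=3, position 4=7, position 5=9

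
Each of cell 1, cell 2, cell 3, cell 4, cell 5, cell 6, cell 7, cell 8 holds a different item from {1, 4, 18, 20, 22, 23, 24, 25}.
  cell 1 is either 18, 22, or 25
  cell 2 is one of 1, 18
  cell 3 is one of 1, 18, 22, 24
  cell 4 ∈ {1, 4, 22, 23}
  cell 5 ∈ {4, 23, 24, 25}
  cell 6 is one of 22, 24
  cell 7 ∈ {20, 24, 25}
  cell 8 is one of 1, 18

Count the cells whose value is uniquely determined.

The 8 variables draw from only 8 values {1, 4, 18, 20, 22, 23, 24, 25}, so each is used; only cell 7 can be 20, hence cell 7 = 20.
The 2 variables cell 2 and cell 8 are confined to {1, 18}, which locks those values in; drop them from cell 1, cell 3, cell 4.
The 2 variables cell 3 and cell 6 are confined to {22, 24}, which locks those values in; drop them from cell 1, cell 4, cell 5.
cell 1 must be 25 (only option left). Eliminate 25 elsewhere: cell 5.
Determined: cell 1=25, cell 7=20. The other cells each still have more than one consistent value. That makes 2.

2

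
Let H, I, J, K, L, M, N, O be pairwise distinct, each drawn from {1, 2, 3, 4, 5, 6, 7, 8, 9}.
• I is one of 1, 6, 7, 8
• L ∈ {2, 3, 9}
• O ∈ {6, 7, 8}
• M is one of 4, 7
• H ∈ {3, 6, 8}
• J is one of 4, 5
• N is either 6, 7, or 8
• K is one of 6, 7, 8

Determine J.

5

K, N, O between them cover only {6, 7, 8} — a naked triple. Remove those values from H, I, M.
That leaves H = 3. So L can't be 3.
I has just one choice, so I = 1.
M must be 4 (only option left). Remove 4 from J.
So J = 5.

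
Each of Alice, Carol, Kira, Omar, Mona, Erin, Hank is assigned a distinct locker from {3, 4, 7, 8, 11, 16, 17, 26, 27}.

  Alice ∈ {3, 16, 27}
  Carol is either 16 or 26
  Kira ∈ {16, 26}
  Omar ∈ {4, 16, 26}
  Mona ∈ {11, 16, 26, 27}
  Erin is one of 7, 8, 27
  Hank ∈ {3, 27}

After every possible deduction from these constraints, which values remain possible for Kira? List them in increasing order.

16, 26

Carol and Kira between them cover only {16, 26} — a naked pair. Remove those values from Alice, Omar, Mona.
That leaves Omar = 4.
Alice and Hank share exactly the 2 values {3, 27}; by pigeonhole those values go to them, so strike 3, 27 from Mona, Erin.
Mona must be 11 (only option left).
No further eliminations apply; Kira can still be any of 16, 26.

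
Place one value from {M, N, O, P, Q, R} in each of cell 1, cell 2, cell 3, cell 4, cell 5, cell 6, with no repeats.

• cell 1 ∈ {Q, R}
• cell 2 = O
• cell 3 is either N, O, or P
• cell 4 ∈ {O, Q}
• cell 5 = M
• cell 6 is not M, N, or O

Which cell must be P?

cell 6

cell 2 has just one choice, so cell 2 = O. Remove O from cell 3, cell 4.
cell 4 must be Q (only option left). Eliminate Q elsewhere: cell 1, cell 6.
cell 5 must be M (only option left).
That leaves cell 1 = R. Eliminate R elsewhere: cell 6.
So P goes to cell 6.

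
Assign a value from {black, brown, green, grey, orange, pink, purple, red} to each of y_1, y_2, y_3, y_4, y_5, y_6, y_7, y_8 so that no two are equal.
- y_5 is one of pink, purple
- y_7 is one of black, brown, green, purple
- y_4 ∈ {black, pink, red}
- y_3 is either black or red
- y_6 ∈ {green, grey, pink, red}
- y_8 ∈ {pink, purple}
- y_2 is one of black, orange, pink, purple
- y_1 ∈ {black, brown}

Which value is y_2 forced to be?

Among the 8 variables, grey fits only y_6 (and all 8 values in {black, brown, green, grey, orange, pink, purple, red} must be used), so y_6 = grey.
The 7 still-open variables draw from only 7 values {black, brown, green, orange, pink, purple, red}, so each is used; only y_7 can be green, hence y_7 = green.
The 6 still-open variables together cover exactly {black, brown, orange, pink, purple, red} — 6 values for 6 variables — and brown appears only in y_1's list, so y_1 = brown.
The 5 still-open variables draw from only 5 values {black, orange, pink, purple, red}, so each is used; only y_2 can be orange, hence y_2 = orange.

orange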